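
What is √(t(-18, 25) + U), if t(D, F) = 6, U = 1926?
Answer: 2*√483 ≈ 43.955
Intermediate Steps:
√(t(-18, 25) + U) = √(6 + 1926) = √1932 = 2*√483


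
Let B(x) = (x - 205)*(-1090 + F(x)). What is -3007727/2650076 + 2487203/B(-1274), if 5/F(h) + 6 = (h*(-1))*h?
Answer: 2828204462166876391/6934153696191261540 ≈ 0.40787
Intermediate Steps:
F(h) = 5/(-6 - h²) (F(h) = 5/(-6 + (h*(-1))*h) = 5/(-6 + (-h)*h) = 5/(-6 - h²))
B(x) = (-1090 - 5/(6 + x²))*(-205 + x) (B(x) = (x - 205)*(-1090 - 5/(6 + x²)) = (-205 + x)*(-1090 - 5/(6 + x²)) = (-1090 - 5/(6 + x²))*(-205 + x))
-3007727/2650076 + 2487203/B(-1274) = -3007727/2650076 + 2487203/((5*(205 - 1*(-1274) + 218*(6 + (-1274)²)*(205 - 1*(-1274)))/(6 + (-1274)²))) = -3007727*1/2650076 + 2487203/((5*(205 + 1274 + 218*(6 + 1623076)*(205 + 1274))/(6 + 1623076))) = -3007727/2650076 + 2487203/((5*(205 + 1274 + 218*1623082*1479)/1623082)) = -3007727/2650076 + 2487203/((5*(1/1623082)*(205 + 1274 + 523317344604))) = -3007727/2650076 + 2487203/((5*(1/1623082)*523317346083)) = -3007727/2650076 + 2487203/(2616586730415/1623082) = -3007727/2650076 + 2487203*(1623082/2616586730415) = -3007727/2650076 + 4036934419646/2616586730415 = 2828204462166876391/6934153696191261540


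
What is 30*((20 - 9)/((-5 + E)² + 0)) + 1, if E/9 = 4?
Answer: 1291/961 ≈ 1.3434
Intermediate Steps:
E = 36 (E = 9*4 = 36)
30*((20 - 9)/((-5 + E)² + 0)) + 1 = 30*((20 - 9)/((-5 + 36)² + 0)) + 1 = 30*(11/(31² + 0)) + 1 = 30*(11/(961 + 0)) + 1 = 30*(11/961) + 1 = 330/961 + 1 = 1291/961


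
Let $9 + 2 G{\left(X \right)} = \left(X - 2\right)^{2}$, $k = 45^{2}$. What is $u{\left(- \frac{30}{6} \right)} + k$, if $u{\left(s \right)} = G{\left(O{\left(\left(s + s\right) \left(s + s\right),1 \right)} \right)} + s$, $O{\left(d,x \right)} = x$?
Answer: $2016$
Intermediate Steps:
$k = 2025$
$G{\left(X \right)} = - \frac{9}{2} + \frac{\left(-2 + X\right)^{2}}{2}$ ($G{\left(X \right)} = - \frac{9}{2} + \frac{\left(X - 2\right)^{2}}{2} = - \frac{9}{2} + \frac{\left(-2 + X\right)^{2}}{2}$)
$u{\left(s \right)} = -4 + s$ ($u{\left(s \right)} = \left(- \frac{9}{2} + \frac{\left(-2 + 1\right)^{2}}{2}\right) + s = \left(- \frac{9}{2} + \frac{\left(-1\right)^{2}}{2}\right) + s = \left(- \frac{9}{2} + \frac{1}{2} \cdot 1\right) + s = \left(- \frac{9}{2} + \frac{1}{2}\right) + s = -4 + s$)
$u{\left(- \frac{30}{6} \right)} + k = \left(-4 - \frac{30}{6}\right) + 2025 = \left(-4 - 5\right) + 2025 = -9 + 2025 = 2016$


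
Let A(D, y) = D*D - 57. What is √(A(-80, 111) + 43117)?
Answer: 2*√12365 ≈ 222.40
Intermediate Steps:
A(D, y) = -57 + D² (A(D, y) = D² - 57 = -57 + D²)
√(A(-80, 111) + 43117) = √((-57 + (-80)²) + 43117) = √((-57 + 6400) + 43117) = √(6343 + 43117) = √49460 = 2*√12365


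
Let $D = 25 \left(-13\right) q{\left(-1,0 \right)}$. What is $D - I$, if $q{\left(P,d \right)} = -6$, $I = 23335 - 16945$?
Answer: $-4440$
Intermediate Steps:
$I = 6390$
$D = 1950$ ($D = 25 \left(-13\right) \left(-6\right) = \left(-325\right) \left(-6\right) = 1950$)
$D - I = 1950 - 6390 = -4440$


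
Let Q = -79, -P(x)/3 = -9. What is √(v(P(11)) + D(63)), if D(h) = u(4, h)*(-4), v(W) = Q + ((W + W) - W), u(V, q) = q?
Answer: 4*I*√19 ≈ 17.436*I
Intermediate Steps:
P(x) = 27 (P(x) = -3*(-9) = 27)
v(W) = -79 + W (v(W) = -79 + ((W + W) - W) = -79 + (2*W - W) = -79 + W)
D(h) = -4*h (D(h) = h*(-4) = -4*h)
√(v(P(11)) + D(63)) = √((-79 + 27) - 4*63) = √(-52 - 252) = √(-304) = 4*I*√19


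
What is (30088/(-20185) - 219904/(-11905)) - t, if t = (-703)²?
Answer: -4750221623689/9612097 ≈ -4.9419e+5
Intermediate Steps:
t = 494209
(30088/(-20185) - 219904/(-11905)) - t = (30088/(-20185) - 219904/(-11905)) - 1*494209 = (30088*(-1/20185) - 219904*(-1/11905)) - 494209 = (-30088/20185 + 219904/11905) - 494209 = 163222584/9612097 - 494209 = -4750221623689/9612097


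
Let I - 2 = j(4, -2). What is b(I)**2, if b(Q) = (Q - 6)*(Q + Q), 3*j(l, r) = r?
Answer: 12544/81 ≈ 154.86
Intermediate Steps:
j(l, r) = r/3
I = 4/3 (I = 2 + (1/3)*(-2) = 2 - 2/3 = 4/3 ≈ 1.3333)
b(Q) = 2*Q*(-6 + Q) (b(Q) = (-6 + Q)*(2*Q) = 2*Q*(-6 + Q))
b(I)**2 = (2*(4/3)*(-6 + 4/3))**2 = (2*(4/3)*(-14/3))**2 = (-112/9)**2 = 12544/81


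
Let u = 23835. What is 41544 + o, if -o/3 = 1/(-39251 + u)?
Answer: 640442307/15416 ≈ 41544.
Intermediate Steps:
o = 3/15416 (o = -3/(-39251 + 23835) = -3/(-15416) = -3*(-1/15416) = 3/15416 ≈ 0.00019460)
41544 + o = 41544 + 3/15416 = 640442307/15416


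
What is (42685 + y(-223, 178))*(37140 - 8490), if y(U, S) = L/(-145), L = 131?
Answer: 35464081620/29 ≈ 1.2229e+9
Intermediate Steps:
y(U, S) = -131/145 (y(U, S) = 131/(-145) = 131*(-1/145) = -131/145)
(42685 + y(-223, 178))*(37140 - 8490) = (42685 - 131/145)*(37140 - 8490) = (6189194/145)*28650 = 35464081620/29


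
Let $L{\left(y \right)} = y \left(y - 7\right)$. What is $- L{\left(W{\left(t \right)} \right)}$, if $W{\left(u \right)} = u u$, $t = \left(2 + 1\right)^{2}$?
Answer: $-5994$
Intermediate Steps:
$t = 9$ ($t = 3^{2} = 9$)
$W{\left(u \right)} = u^{2}$
$L{\left(y \right)} = y \left(-7 + y\right)$
$- L{\left(W{\left(t \right)} \right)} = - 9^{2} \left(-7 + 9^{2}\right) = - 81 \left(-7 + 81\right) = - 81 \cdot 74 = \left(-1\right) 5994 = -5994$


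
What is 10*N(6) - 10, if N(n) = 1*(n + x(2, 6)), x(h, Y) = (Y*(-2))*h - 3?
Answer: -220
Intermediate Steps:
x(h, Y) = -3 - 2*Y*h (x(h, Y) = (-2*Y)*h - 3 = -2*Y*h - 3 = -3 - 2*Y*h)
N(n) = -27 + n (N(n) = 1*(n + (-3 - 2*6*2)) = 1*(n + (-3 - 24)) = 1*(n - 27) = 1*(-27 + n) = -27 + n)
10*N(6) - 10 = 10*(-27 + 6) - 10 = 10*(-21) - 10 = -210 - 10 = -220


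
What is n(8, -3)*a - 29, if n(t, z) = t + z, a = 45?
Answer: 196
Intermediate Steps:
n(8, -3)*a - 29 = (8 - 3)*45 - 29 = 5*45 - 29 = 225 - 29 = 196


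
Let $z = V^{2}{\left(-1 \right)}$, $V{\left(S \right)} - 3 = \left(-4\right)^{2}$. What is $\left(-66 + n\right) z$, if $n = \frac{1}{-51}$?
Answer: $- \frac{1215487}{51} \approx -23833.0$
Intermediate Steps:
$n = - \frac{1}{51} \approx -0.019608$
$V{\left(S \right)} = 19$ ($V{\left(S \right)} = 3 + \left(-4\right)^{2} = 3 + 16 = 19$)
$z = 361$ ($z = 19^{2} = 361$)
$\left(-66 + n\right) z = \left(-66 - \frac{1}{51}\right) 361 = \left(- \frac{3367}{51}\right) 361 = - \frac{1215487}{51}$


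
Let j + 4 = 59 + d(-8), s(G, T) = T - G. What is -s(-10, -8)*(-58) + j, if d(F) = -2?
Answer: 169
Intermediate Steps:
j = 53 (j = -4 + (59 - 2) = -4 + 57 = 53)
-s(-10, -8)*(-58) + j = -(-8 - 1*(-10))*(-58) + 53 = -(-8 + 10)*(-58) + 53 = -1*2*(-58) + 53 = -2*(-58) + 53 = 116 + 53 = 169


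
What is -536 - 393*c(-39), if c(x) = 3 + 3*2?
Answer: -4073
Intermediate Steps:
c(x) = 9 (c(x) = 3 + 6 = 9)
-536 - 393*c(-39) = -536 - 393*9 = -536 - 3537 = -4073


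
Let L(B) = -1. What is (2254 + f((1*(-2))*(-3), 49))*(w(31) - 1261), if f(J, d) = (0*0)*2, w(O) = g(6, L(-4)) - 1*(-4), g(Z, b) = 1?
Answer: -2831024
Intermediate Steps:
w(O) = 5 (w(O) = 1 - 1*(-4) = 1 + 4 = 5)
f(J, d) = 0 (f(J, d) = 0*2 = 0)
(2254 + f((1*(-2))*(-3), 49))*(w(31) - 1261) = (2254 + 0)*(5 - 1261) = 2254*(-1256) = -2831024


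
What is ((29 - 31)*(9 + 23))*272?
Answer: -17408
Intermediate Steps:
((29 - 31)*(9 + 23))*272 = -2*32*272 = -64*272 = -17408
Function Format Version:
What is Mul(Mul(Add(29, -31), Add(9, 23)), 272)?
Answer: -17408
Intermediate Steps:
Mul(Mul(Add(29, -31), Add(9, 23)), 272) = Mul(Mul(-2, 32), 272) = Mul(-64, 272) = -17408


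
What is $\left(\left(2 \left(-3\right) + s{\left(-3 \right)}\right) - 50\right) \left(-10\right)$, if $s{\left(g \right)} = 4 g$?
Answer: $680$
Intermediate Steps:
$\left(\left(2 \left(-3\right) + s{\left(-3 \right)}\right) - 50\right) \left(-10\right) = \left(\left(2 \left(-3\right) + 4 \left(-3\right)\right) - 50\right) \left(-10\right) = \left(\left(-6 - 12\right) - 50\right) \left(-10\right) = \left(-18 - 50\right) \left(-10\right) = \left(-68\right) \left(-10\right) = 680$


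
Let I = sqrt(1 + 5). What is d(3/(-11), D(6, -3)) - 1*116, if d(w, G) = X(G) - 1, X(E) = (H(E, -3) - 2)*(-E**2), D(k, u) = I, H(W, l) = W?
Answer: -105 - 6*sqrt(6) ≈ -119.70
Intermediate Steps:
I = sqrt(6) ≈ 2.4495
D(k, u) = sqrt(6)
X(E) = -E**2*(-2 + E) (X(E) = (E - 2)*(-E**2) = (-2 + E)*(-E**2) = -E**2*(-2 + E))
d(w, G) = -1 + G**2*(2 - G) (d(w, G) = G**2*(2 - G) - 1 = -1 + G**2*(2 - G))
d(3/(-11), D(6, -3)) - 1*116 = (-1 + (sqrt(6))**2*(2 - sqrt(6))) - 1*116 = (-1 + 6*(2 - sqrt(6))) - 116 = (-1 + (12 - 6*sqrt(6))) - 116 = (11 - 6*sqrt(6)) - 116 = -105 - 6*sqrt(6)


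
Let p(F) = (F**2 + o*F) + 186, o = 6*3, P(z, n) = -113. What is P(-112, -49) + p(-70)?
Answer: 3713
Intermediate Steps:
o = 18
p(F) = 186 + F**2 + 18*F (p(F) = (F**2 + 18*F) + 186 = 186 + F**2 + 18*F)
P(-112, -49) + p(-70) = -113 + (186 + (-70)**2 + 18*(-70)) = -113 + (186 + 4900 - 1260) = -113 + 3826 = 3713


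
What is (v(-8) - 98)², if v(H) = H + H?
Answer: 12996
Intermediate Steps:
v(H) = 2*H
(v(-8) - 98)² = (2*(-8) - 98)² = (-16 - 98)² = (-114)² = 12996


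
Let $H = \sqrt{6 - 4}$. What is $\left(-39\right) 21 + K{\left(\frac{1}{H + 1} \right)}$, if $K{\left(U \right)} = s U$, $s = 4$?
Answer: $-823 + 4 \sqrt{2} \approx -817.34$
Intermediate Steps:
$H = \sqrt{2} \approx 1.4142$
$K{\left(U \right)} = 4 U$
$\left(-39\right) 21 + K{\left(\frac{1}{H + 1} \right)} = \left(-39\right) 21 + \frac{4}{\sqrt{2} + 1} = -819 + \frac{4}{1 + \sqrt{2}}$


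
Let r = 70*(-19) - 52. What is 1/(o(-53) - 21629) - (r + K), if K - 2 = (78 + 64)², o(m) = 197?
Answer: -402578689/21432 ≈ -18784.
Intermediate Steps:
K = 20166 (K = 2 + (78 + 64)² = 2 + 142² = 2 + 20164 = 20166)
r = -1382 (r = -1330 - 52 = -1382)
1/(o(-53) - 21629) - (r + K) = 1/(197 - 21629) - (-1382 + 20166) = 1/(-21432) - 1*18784 = -1/21432 - 18784 = -402578689/21432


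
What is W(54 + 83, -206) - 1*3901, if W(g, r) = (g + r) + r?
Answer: -4176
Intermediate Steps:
W(g, r) = g + 2*r
W(54 + 83, -206) - 1*3901 = ((54 + 83) + 2*(-206)) - 1*3901 = (137 - 412) - 3901 = -275 - 3901 = -4176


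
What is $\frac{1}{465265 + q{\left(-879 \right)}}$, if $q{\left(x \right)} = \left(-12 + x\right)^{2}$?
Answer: $\frac{1}{1259146} \approx 7.9419 \cdot 10^{-7}$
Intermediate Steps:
$\frac{1}{465265 + q{\left(-879 \right)}} = \frac{1}{465265 + \left(-12 - 879\right)^{2}} = \frac{1}{465265 + \left(-891\right)^{2}} = \frac{1}{465265 + 793881} = \frac{1}{1259146}$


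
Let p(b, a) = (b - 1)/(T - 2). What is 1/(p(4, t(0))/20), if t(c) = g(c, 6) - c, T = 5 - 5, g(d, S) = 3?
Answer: -40/3 ≈ -13.333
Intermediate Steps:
T = 0
t(c) = 3 - c
p(b, a) = ½ - b/2 (p(b, a) = (b - 1)/(0 - 2) = (-1 + b)/(-2) = (-1 + b)*(-½) = ½ - b/2)
1/(p(4, t(0))/20) = 1/((½ - ½*4)/20) = 1/((½ - 2)/20) = 1/((1/20)*(-3/2)) = 1/(-3/40) = -40/3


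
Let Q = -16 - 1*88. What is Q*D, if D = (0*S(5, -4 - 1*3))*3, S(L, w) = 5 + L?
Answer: 0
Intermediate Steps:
Q = -104 (Q = -16 - 88 = -104)
D = 0 (D = (0*(5 + 5))*3 = (0*10)*3 = 0*3 = 0)
Q*D = -104*0 = 0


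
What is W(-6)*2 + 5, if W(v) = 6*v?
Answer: -67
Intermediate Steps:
W(-6)*2 + 5 = (6*(-6))*2 + 5 = -36*2 + 5 = -72 + 5 = -67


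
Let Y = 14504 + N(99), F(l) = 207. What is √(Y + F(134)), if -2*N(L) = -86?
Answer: √14754 ≈ 121.47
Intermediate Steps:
N(L) = 43 (N(L) = -½*(-86) = 43)
Y = 14547 (Y = 14504 + 43 = 14547)
√(Y + F(134)) = √(14547 + 207) = √14754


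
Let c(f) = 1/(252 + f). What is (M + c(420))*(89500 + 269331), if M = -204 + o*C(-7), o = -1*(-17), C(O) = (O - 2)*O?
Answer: 209063911375/672 ≈ 3.1111e+8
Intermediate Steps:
C(O) = O*(-2 + O) (C(O) = (-2 + O)*O = O*(-2 + O))
o = 17
M = 867 (M = -204 + 17*(-7*(-2 - 7)) = -204 + 17*(-7*(-9)) = -204 + 17*63 = -204 + 1071 = 867)
(M + c(420))*(89500 + 269331) = (867 + 1/(252 + 420))*(89500 + 269331) = (867 + 1/672)*358831 = (582625/672)*358831 = 209063911375/672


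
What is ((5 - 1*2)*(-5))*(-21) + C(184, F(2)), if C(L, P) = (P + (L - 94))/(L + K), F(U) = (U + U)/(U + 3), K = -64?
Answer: 94727/300 ≈ 315.76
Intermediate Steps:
F(U) = 2*U/(3 + U) (F(U) = (2*U)/(3 + U) = 2*U/(3 + U))
C(L, P) = (-94 + L + P)/(-64 + L) (C(L, P) = (P + (L - 94))/(L - 64) = (P + (-94 + L))/(-64 + L) = (-94 + L + P)/(-64 + L))
((5 - 1*2)*(-5))*(-21) + C(184, F(2)) = ((5 - 1*2)*(-5))*(-21) + (-94 + 184 + 2*2/(3 + 2))/(-64 + 184) = ((5 - 2)*(-5))*(-21) + (-94 + 184 + 2*2/5)/120 = (3*(-5))*(-21) + (-94 + 184 + 2*2*(⅕))/120 = -15*(-21) + (-94 + 184 + ⅘)/120 = 315 + (1/120)*(454/5) = 315 + 227/300 = 94727/300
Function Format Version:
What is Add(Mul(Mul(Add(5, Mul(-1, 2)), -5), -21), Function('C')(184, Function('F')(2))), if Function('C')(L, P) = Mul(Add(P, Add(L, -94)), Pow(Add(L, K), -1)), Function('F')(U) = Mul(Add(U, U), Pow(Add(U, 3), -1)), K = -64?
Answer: Rational(94727, 300) ≈ 315.76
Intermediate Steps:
Function('F')(U) = Mul(2, U, Pow(Add(3, U), -1)) (Function('F')(U) = Mul(Mul(2, U), Pow(Add(3, U), -1)) = Mul(2, U, Pow(Add(3, U), -1)))
Function('C')(L, P) = Mul(Pow(Add(-64, L), -1), Add(-94, L, P)) (Function('C')(L, P) = Mul(Add(P, Add(L, -94)), Pow(Add(L, -64), -1)) = Mul(Add(P, Add(-94, L)), Pow(Add(-64, L), -1)) = Mul(Add(-94, L, P), Pow(Add(-64, L), -1)) = Mul(Pow(Add(-64, L), -1), Add(-94, L, P)))
Add(Mul(Mul(Add(5, Mul(-1, 2)), -5), -21), Function('C')(184, Function('F')(2))) = Add(Mul(Mul(Add(5, Mul(-1, 2)), -5), -21), Mul(Pow(Add(-64, 184), -1), Add(-94, 184, Mul(2, 2, Pow(Add(3, 2), -1))))) = Add(Mul(Mul(Add(5, -2), -5), -21), Mul(Pow(120, -1), Add(-94, 184, Mul(2, 2, Pow(5, -1))))) = Add(Mul(Mul(3, -5), -21), Mul(Rational(1, 120), Add(-94, 184, Mul(2, 2, Rational(1, 5))))) = Add(Mul(-15, -21), Mul(Rational(1, 120), Add(-94, 184, Rational(4, 5)))) = Add(315, Mul(Rational(1, 120), Rational(454, 5))) = Add(315, Rational(227, 300)) = Rational(94727, 300)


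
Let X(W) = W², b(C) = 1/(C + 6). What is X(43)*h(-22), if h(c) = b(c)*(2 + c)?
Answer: 9245/4 ≈ 2311.3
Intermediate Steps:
b(C) = 1/(6 + C)
h(c) = (2 + c)/(6 + c)
X(43)*h(-22) = 43²*((2 - 22)/(6 - 22)) = 1849*(-20/(-16)) = 1849*(-1/16*(-20)) = 1849*(5/4) = 9245/4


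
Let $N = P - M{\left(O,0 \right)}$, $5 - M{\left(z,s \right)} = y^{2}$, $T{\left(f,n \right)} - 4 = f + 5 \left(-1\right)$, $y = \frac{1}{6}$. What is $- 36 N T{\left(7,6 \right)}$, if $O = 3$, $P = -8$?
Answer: $2802$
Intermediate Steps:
$y = \frac{1}{6} \approx 0.16667$
$T{\left(f,n \right)} = -1 + f$ ($T{\left(f,n \right)} = 4 + \left(f + 5 \left(-1\right)\right) = 4 + \left(f - 5\right) = 4 + \left(-5 + f\right) = -1 + f$)
$M{\left(z,s \right)} = \frac{179}{36}$ ($M{\left(z,s \right)} = 5 - \left(\frac{1}{6}\right)^{2} = 5 - \frac{1}{36} = \frac{179}{36}$)
$N = - \frac{467}{36}$ ($N = -8 - \frac{179}{36} = - \frac{467}{36} \approx -12.972$)
$- 36 N T{\left(7,6 \right)} = \left(-36\right) \left(- \frac{467}{36}\right) \left(-1 + 7\right) = 467 \cdot 6 = 2802$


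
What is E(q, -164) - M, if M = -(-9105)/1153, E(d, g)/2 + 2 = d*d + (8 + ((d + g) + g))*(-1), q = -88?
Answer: 18784795/1153 ≈ 16292.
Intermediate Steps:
E(d, g) = -20 - 4*g - 2*d + 2*d² (E(d, g) = -4 + 2*(d*d + (8 + ((d + g) + g))*(-1)) = -4 + 2*(d² + (8 + (d + 2*g))*(-1)) = -4 + 2*(d² + (8 + d + 2*g)*(-1)) = -4 + 2*(d² + (-8 - d - 2*g)) = -4 + 2*(-8 + d² - d - 2*g) = -4 + (-16 - 4*g - 2*d + 2*d²) = -20 - 4*g - 2*d + 2*d²)
M = 9105/1153 (M = -(-9105)/1153 = -15*(-607/1153) = 9105/1153 ≈ 7.8968)
E(q, -164) - M = (-20 - 4*(-164) - 2*(-88) + 2*(-88)²) - 1*9105/1153 = (-20 + 656 + 176 + 2*7744) - 9105/1153 = (-20 + 656 + 176 + 15488) - 9105/1153 = 16300 - 9105/1153 = 18784795/1153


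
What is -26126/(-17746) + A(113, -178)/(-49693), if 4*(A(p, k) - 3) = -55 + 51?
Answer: 649121913/440925989 ≈ 1.4722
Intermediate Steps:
A(p, k) = 2 (A(p, k) = 3 + (-55 + 51)/4 = 3 + (1/4)*(-4) = 3 - 1 = 2)
-26126/(-17746) + A(113, -178)/(-49693) = -26126/(-17746) + 2/(-49693) = -26126*(-1/17746) + 2*(-1/49693) = 13063/8873 - 2/49693 = 649121913/440925989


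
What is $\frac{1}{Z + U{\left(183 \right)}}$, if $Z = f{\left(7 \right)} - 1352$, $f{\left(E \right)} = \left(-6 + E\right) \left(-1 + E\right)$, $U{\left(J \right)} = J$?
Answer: $- \frac{1}{1163} \approx -0.00085985$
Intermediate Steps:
$f{\left(E \right)} = \left(-1 + E\right) \left(-6 + E\right)$
$Z = -1346$ ($Z = \left(6 + 7^{2} - 49\right) - 1352 = \left(6 + 49 - 49\right) - 1352 = 6 - 1352 = -1346$)
$\frac{1}{Z + U{\left(183 \right)}} = \frac{1}{-1346 + 183} = \frac{1}{-1163} = - \frac{1}{1163}$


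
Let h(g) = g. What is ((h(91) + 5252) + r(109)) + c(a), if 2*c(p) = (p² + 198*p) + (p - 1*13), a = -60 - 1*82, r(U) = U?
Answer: 2797/2 ≈ 1398.5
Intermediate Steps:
a = -142 (a = -60 - 82 = -142)
c(p) = -13/2 + p²/2 + 199*p/2 (c(p) = ((p² + 198*p) + (p - 1*13))/2 = ((p² + 198*p) + (p - 13))/2 = ((p² + 198*p) + (-13 + p))/2 = (-13 + p² + 199*p)/2 = -13/2 + p²/2 + 199*p/2)
((h(91) + 5252) + r(109)) + c(a) = ((91 + 5252) + 109) + (-13/2 + (½)*(-142)² + (199/2)*(-142)) = (5343 + 109) + (-13/2 + (½)*20164 - 14129) = 5452 + (-13/2 + 10082 - 14129) = 5452 - 8107/2 = 2797/2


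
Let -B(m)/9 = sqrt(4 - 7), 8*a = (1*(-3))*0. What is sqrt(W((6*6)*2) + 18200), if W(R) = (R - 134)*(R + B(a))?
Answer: sqrt(13736 + 558*I*sqrt(3)) ≈ 117.27 + 4.1207*I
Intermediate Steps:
a = 0 (a = ((1*(-3))*0)/8 = (-3*0)/8 = (1/8)*0 = 0)
B(m) = -9*I*sqrt(3) (B(m) = -9*sqrt(4 - 7) = -9*I*sqrt(3))
W(R) = (-134 + R)*(R - 9*I*sqrt(3)) (W(R) = (R - 134)*(R - 9*I*sqrt(3)) = (-134 + R)*(R - 9*I*sqrt(3)))
sqrt(W((6*6)*2) + 18200) = sqrt((((6*6)*2)**2 - 134*6*6*2 + 1206*I*sqrt(3) - 9*I*(6*6)*2*sqrt(3)) + 18200) = sqrt(((36*2)**2 - 4824*2 + 1206*I*sqrt(3) - 9*I*36*2*sqrt(3)) + 18200) = sqrt((72**2 - 134*72 + 1206*I*sqrt(3) - 9*I*72*sqrt(3)) + 18200) = sqrt((5184 - 9648 + 1206*I*sqrt(3) - 648*I*sqrt(3)) + 18200) = sqrt((-4464 + 558*I*sqrt(3)) + 18200) = sqrt(13736 + 558*I*sqrt(3))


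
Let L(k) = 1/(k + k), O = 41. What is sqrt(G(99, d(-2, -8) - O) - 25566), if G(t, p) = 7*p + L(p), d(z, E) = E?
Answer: I*sqrt(5078166)/14 ≈ 160.96*I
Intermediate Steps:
L(k) = 1/(2*k)
G(t, p) = 1/(2*p) + 7*p (G(t, p) = 7*p + 1/(2*p) = 1/(2*p) + 7*p)
sqrt(G(99, d(-2, -8) - O) - 25566) = sqrt((1/(2*(-8 - 1*41)) + 7*(-8 - 1*41)) - 25566) = sqrt((1/(2*(-8 - 41)) + 7*(-8 - 41)) - 25566) = sqrt(((1/2)/(-49) + 7*(-49)) - 25566) = sqrt(((1/2)*(-1/49) - 343) - 25566) = sqrt((-1/98 - 343) - 25566) = sqrt(-33615/98 - 25566) = sqrt(-2539083/98) = I*sqrt(5078166)/14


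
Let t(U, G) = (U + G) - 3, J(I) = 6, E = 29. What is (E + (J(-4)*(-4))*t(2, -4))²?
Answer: 22201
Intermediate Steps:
t(U, G) = -3 + G + U (t(U, G) = (G + U) - 3 = -3 + G + U)
(E + (J(-4)*(-4))*t(2, -4))² = (29 + (6*(-4))*(-3 - 4 + 2))² = (29 - 24*(-5))² = (29 + 120)² = 149² = 22201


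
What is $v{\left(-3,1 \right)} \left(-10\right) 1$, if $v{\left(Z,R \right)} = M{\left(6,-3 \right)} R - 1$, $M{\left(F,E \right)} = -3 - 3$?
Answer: $70$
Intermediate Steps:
$M{\left(F,E \right)} = -6$
$v{\left(Z,R \right)} = -1 - 6 R$ ($v{\left(Z,R \right)} = - 6 R - 1 = -1 - 6 R$)
$v{\left(-3,1 \right)} \left(-10\right) 1 = \left(-1 - 6\right) \left(-10\right) 1 = \left(-7\right) \left(-10\right) 1 = 70 \cdot 1 = 70$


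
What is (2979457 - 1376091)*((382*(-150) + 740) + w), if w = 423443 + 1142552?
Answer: 2420176758210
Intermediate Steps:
w = 1565995
(2979457 - 1376091)*((382*(-150) + 740) + w) = (2979457 - 1376091)*((382*(-150) + 740) + 1565995) = 1603366*((-57300 + 740) + 1565995) = 1603366*(-56560 + 1565995) = 1603366*1509435 = 2420176758210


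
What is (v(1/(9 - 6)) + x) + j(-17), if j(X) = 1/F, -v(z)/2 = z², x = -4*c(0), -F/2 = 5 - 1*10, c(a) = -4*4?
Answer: 5749/90 ≈ 63.878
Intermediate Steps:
c(a) = -16
F = 10 (F = -2*(5 - 1*10) = -2*(5 - 10) = -2*(-5) = 10)
x = 64 (x = -4*(-16) = 64)
v(z) = -2*z²
j(X) = ⅒ (j(X) = 1/10 = ⅒)
(v(1/(9 - 6)) + x) + j(-17) = (-2/(9 - 6)² + 64) + ⅒ = (-2*(1/3)² + 64) + ⅒ = (-2*(⅓)² + 64) + ⅒ = (-2*⅑ + 64) + ⅒ = (-2/9 + 64) + ⅒ = 574/9 + ⅒ = 5749/90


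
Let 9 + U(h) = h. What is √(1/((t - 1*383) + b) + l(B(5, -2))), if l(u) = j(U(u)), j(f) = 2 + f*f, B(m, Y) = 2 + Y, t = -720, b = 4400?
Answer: 86*√121989/3297 ≈ 9.1104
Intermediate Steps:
U(h) = -9 + h
j(f) = 2 + f²
l(u) = 2 + (-9 + u)²
√(1/((t - 1*383) + b) + l(B(5, -2))) = √(1/((-720 - 1*383) + 4400) + (2 + (-9 + (2 - 2))²)) = √(1/((-720 - 383) + 4400) + (2 + (-9 + 0)²)) = √(1/(-1103 + 4400) + (2 + (-9)²)) = √(1/3297 + (2 + 81)) = √(1/3297 + 83) = √(273652/3297) = 86*√121989/3297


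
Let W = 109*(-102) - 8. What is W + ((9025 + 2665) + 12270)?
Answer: 12834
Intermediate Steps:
W = -11126 (W = -11118 - 8 = -11126)
W + ((9025 + 2665) + 12270) = -11126 + ((9025 + 2665) + 12270) = -11126 + (11690 + 12270) = -11126 + 23960 = 12834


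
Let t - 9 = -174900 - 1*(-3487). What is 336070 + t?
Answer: 164666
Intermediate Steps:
t = -171404 (t = 9 + (-174900 - 1*(-3487)) = 9 + (-174900 + 3487) = 9 - 171413 = -171404)
336070 + t = 336070 - 171404 = 164666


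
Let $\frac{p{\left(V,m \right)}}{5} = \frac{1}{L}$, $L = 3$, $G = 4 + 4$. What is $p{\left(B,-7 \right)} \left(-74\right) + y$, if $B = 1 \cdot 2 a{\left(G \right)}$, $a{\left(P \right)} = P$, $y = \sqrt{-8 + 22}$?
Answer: $- \frac{370}{3} + \sqrt{14} \approx -119.59$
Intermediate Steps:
$G = 8$
$y = \sqrt{14} \approx 3.7417$
$B = 16$ ($B = 1 \cdot 2 \cdot 8 = 2 \cdot 8 = 16$)
$p{\left(V,m \right)} = \frac{5}{3}$
$p{\left(B,-7 \right)} \left(-74\right) + y = \frac{5}{3} \left(-74\right) + \sqrt{14} = - \frac{370}{3} + \sqrt{14}$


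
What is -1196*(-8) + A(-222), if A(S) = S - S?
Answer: 9568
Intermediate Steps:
A(S) = 0
-1196*(-8) + A(-222) = -1196*(-8) + 0 = 9568 + 0 = 9568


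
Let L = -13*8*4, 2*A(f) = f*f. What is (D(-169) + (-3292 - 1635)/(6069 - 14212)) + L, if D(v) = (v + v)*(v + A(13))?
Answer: 229189662/8143 ≈ 28146.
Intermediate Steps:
A(f) = f²/2 (A(f) = (f*f)/2 = f²/2)
L = -416 (L = -104*4 = -416)
D(v) = 2*v*(169/2 + v) (D(v) = (v + v)*(v + (½)*13²) = (2*v)*(v + (½)*169) = (2*v)*(v + 169/2) = (2*v)*(169/2 + v) = 2*v*(169/2 + v))
(D(-169) + (-3292 - 1635)/(6069 - 14212)) + L = (-169*(169 + 2*(-169)) + (-3292 - 1635)/(6069 - 14212)) - 416 = (-169*(169 - 338) - 4927/(-8143)) - 416 = (-169*(-169) - 4927*(-1/8143)) - 416 = (28561 + 4927/8143) - 416 = 232577150/8143 - 416 = 229189662/8143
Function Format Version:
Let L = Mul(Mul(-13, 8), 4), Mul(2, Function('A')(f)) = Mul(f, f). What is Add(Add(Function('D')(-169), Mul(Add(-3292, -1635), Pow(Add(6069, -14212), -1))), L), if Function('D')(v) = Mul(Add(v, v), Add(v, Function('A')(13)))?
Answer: Rational(229189662, 8143) ≈ 28146.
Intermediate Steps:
Function('A')(f) = Mul(Rational(1, 2), Pow(f, 2)) (Function('A')(f) = Mul(Rational(1, 2), Mul(f, f)) = Mul(Rational(1, 2), Pow(f, 2)))
L = -416 (L = Mul(-104, 4) = -416)
Function('D')(v) = Mul(2, v, Add(Rational(169, 2), v)) (Function('D')(v) = Mul(Add(v, v), Add(v, Mul(Rational(1, 2), Pow(13, 2)))) = Mul(Mul(2, v), Add(v, Mul(Rational(1, 2), 169))) = Mul(Mul(2, v), Add(v, Rational(169, 2))) = Mul(Mul(2, v), Add(Rational(169, 2), v)) = Mul(2, v, Add(Rational(169, 2), v)))
Add(Add(Function('D')(-169), Mul(Add(-3292, -1635), Pow(Add(6069, -14212), -1))), L) = Add(Add(Mul(-169, Add(169, Mul(2, -169))), Mul(Add(-3292, -1635), Pow(Add(6069, -14212), -1))), -416) = Add(Add(Mul(-169, Add(169, -338)), Mul(-4927, Pow(-8143, -1))), -416) = Add(Add(Mul(-169, -169), Mul(-4927, Rational(-1, 8143))), -416) = Add(Add(28561, Rational(4927, 8143)), -416) = Add(Rational(232577150, 8143), -416) = Rational(229189662, 8143)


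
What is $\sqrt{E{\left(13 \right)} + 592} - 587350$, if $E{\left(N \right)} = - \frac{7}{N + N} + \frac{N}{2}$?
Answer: $-587350 + \frac{\sqrt{101101}}{13} \approx -5.8733 \cdot 10^{5}$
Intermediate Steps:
$E{\left(N \right)} = \frac{N}{2} - \frac{7}{2 N}$ ($E{\left(N \right)} = - \frac{7}{2 N} + N \frac{1}{2} = - 7 \frac{1}{2 N} + \frac{N}{2} = - \frac{7}{2 N} + \frac{N}{2} = \frac{N}{2} - \frac{7}{2 N}$)
$\sqrt{E{\left(13 \right)} + 592} - 587350 = \sqrt{\frac{-7 + 13^{2}}{2 \cdot 13} + 592} - 587350 = \sqrt{\frac{1}{2} \cdot \frac{1}{13} \left(-7 + 169\right) + 592} - 587350 = \sqrt{\frac{1}{2} \cdot \frac{1}{13} \cdot 162 + 592} - 587350 = \sqrt{\frac{81}{13} + 592} - 587350 = \sqrt{\frac{7777}{13}} - 587350 = \frac{\sqrt{101101}}{13} - 587350 = -587350 + \frac{\sqrt{101101}}{13}$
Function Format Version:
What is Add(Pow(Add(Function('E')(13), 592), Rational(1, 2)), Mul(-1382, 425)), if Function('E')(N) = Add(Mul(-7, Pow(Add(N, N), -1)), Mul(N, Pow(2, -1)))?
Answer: Add(-587350, Mul(Rational(1, 13), Pow(101101, Rational(1, 2)))) ≈ -5.8733e+5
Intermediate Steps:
Function('E')(N) = Add(Mul(Rational(1, 2), N), Mul(Rational(-7, 2), Pow(N, -1))) (Function('E')(N) = Add(Mul(-7, Pow(Mul(2, N), -1)), Mul(N, Rational(1, 2))) = Add(Mul(-7, Mul(Rational(1, 2), Pow(N, -1))), Mul(Rational(1, 2), N)) = Add(Mul(Rational(-7, 2), Pow(N, -1)), Mul(Rational(1, 2), N)) = Add(Mul(Rational(1, 2), N), Mul(Rational(-7, 2), Pow(N, -1))))
Add(Pow(Add(Function('E')(13), 592), Rational(1, 2)), Mul(-1382, 425)) = Add(Pow(Add(Mul(Rational(1, 2), Pow(13, -1), Add(-7, Pow(13, 2))), 592), Rational(1, 2)), Mul(-1382, 425)) = Add(Pow(Add(Mul(Rational(1, 2), Rational(1, 13), Add(-7, 169)), 592), Rational(1, 2)), -587350) = Add(Pow(Add(Mul(Rational(1, 2), Rational(1, 13), 162), 592), Rational(1, 2)), -587350) = Add(Pow(Add(Rational(81, 13), 592), Rational(1, 2)), -587350) = Add(Pow(Rational(7777, 13), Rational(1, 2)), -587350) = Add(Mul(Rational(1, 13), Pow(101101, Rational(1, 2))), -587350) = Add(-587350, Mul(Rational(1, 13), Pow(101101, Rational(1, 2))))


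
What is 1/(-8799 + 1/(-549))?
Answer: -549/4830652 ≈ -0.00011365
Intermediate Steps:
1/(-8799 + 1/(-549)) = 1/(-8799 - 1/549) = 1/(-4830652/549) = -549/4830652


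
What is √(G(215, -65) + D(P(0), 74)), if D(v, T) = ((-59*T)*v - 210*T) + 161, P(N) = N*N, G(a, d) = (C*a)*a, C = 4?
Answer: 11*√1401 ≈ 411.73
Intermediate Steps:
G(a, d) = 4*a² (G(a, d) = (4*a)*a = 4*a²)
P(N) = N²
D(v, T) = 161 - 210*T - 59*T*v (D(v, T) = (-59*T*v - 210*T) + 161 = (-210*T - 59*T*v) + 161 = 161 - 210*T - 59*T*v)
√(G(215, -65) + D(P(0), 74)) = √(4*215² + (161 - 210*74 - 59*74*0²)) = √(4*46225 + (161 - 15540 - 59*74*0)) = √(184900 + (161 - 15540 + 0)) = √(184900 - 15379) = √169521 = 11*√1401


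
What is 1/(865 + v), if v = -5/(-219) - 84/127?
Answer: 27813/24040484 ≈ 0.0011569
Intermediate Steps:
v = -17761/27813 (v = -5*(-1/219) - 84*1/127 = 5/219 - 84/127 = -17761/27813 ≈ -0.63859)
1/(865 + v) = 1/(865 - 17761/27813) = 1/(24040484/27813) = 27813/24040484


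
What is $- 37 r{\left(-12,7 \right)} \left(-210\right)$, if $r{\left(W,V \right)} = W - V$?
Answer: $-147630$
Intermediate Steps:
$- 37 r{\left(-12,7 \right)} \left(-210\right) = - 37 \left(-12 - 7\right) \left(-210\right) = \left(-37\right) \left(-19\right) \left(-210\right) = 703 \left(-210\right) = -147630$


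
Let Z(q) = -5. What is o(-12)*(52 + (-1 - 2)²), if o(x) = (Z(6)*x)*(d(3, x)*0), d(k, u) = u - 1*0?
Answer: 0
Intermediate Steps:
d(k, u) = u (d(k, u) = u + 0 = u)
o(x) = 0 (o(x) = (-5*x)*(x*0) = -5*x*0 = 0)
o(-12)*(52 + (-1 - 2)²) = 0*(52 + (-1 - 2)²) = 0*(52 + (-3)²) = 0*(52 + 9) = 0*61 = 0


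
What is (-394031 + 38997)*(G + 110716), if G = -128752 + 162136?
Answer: -51160399400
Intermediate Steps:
G = 33384
(-394031 + 38997)*(G + 110716) = (-394031 + 38997)*(33384 + 110716) = -355034*144100 = -51160399400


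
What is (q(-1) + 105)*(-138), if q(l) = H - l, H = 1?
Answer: -14766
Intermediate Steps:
q(l) = 1 - l
(q(-1) + 105)*(-138) = ((1 - 1*(-1)) + 105)*(-138) = ((1 + 1) + 105)*(-138) = (2 + 105)*(-138) = 107*(-138) = -14766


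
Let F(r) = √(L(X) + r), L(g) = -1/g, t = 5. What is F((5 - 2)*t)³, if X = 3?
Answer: 88*√33/9 ≈ 56.169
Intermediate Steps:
F(r) = √(-⅓ + r) (F(r) = √(-1/3 + r) = √(-1*⅓ + r) = √(-⅓ + r))
F((5 - 2)*t)³ = (√(-3 + 9*((5 - 2)*5))/3)³ = (√(-3 + 9*(3*5))/3)³ = (√(-3 + 9*15)/3)³ = (√(-3 + 135)/3)³ = (√132/3)³ = ((2*√33)/3)³ = (2*√33/3)³ = 88*√33/9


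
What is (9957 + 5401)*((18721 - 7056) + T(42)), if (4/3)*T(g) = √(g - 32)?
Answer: 179151070 + 23037*√10/2 ≈ 1.7919e+8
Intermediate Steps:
T(g) = 3*√(-32 + g)/4 (T(g) = 3*√(g - 32)/4 = 3*√(-32 + g)/4)
(9957 + 5401)*((18721 - 7056) + T(42)) = (9957 + 5401)*((18721 - 7056) + 3*√(-32 + 42)/4) = 15358*(11665 + 3*√10/4) = 179151070 + 23037*√10/2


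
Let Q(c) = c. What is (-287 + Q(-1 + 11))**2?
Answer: 76729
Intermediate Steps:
(-287 + Q(-1 + 11))**2 = (-287 + (-1 + 11))**2 = (-287 + 10)**2 = (-277)**2 = 76729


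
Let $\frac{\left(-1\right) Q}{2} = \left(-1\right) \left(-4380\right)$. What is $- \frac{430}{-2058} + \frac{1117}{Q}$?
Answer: $\frac{244669}{3004680} \approx 0.081429$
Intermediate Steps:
$Q = -8760$ ($Q = - 2 \left(\left(-1\right) \left(-4380\right)\right) = \left(-2\right) 4380 = -8760$)
$- \frac{430}{-2058} + \frac{1117}{Q} = - \frac{430}{-2058} + \frac{1117}{-8760} = \left(-430\right) \left(- \frac{1}{2058}\right) + 1117 \left(- \frac{1}{8760}\right) = \frac{215}{1029} - \frac{1117}{8760} = \frac{244669}{3004680}$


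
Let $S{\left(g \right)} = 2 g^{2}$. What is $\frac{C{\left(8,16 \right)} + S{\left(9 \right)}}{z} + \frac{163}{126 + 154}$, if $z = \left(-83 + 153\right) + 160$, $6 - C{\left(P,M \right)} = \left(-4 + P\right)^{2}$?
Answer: $\frac{1601}{1288} \approx 1.243$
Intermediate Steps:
$C{\left(P,M \right)} = 6 - \left(-4 + P\right)^{2}$
$z = 230$ ($z = 70 + 160 = 230$)
$\frac{C{\left(8,16 \right)} + S{\left(9 \right)}}{z} + \frac{163}{126 + 154} = \frac{\left(6 - \left(-4 + 8\right)^{2}\right) + 2 \cdot 9^{2}}{230} + \frac{163}{126 + 154} = \left(\left(6 - 4^{2}\right) + 2 \cdot 81\right) \frac{1}{230} + \frac{163}{280} = \left(\left(6 - 16\right) + 162\right) \frac{1}{230} + 163 \cdot \frac{1}{280} = \left(\left(6 - 16\right) + 162\right) \frac{1}{230} + \frac{163}{280} = \left(-10 + 162\right) \frac{1}{230} + \frac{163}{280} = 152 \cdot \frac{1}{230} + \frac{163}{280} = \frac{76}{115} + \frac{163}{280} = \frac{1601}{1288}$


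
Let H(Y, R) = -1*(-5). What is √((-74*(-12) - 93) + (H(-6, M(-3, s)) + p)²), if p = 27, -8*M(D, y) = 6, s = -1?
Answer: √1819 ≈ 42.650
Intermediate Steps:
M(D, y) = -¾ (M(D, y) = -⅛*6 = -¾)
H(Y, R) = 5
√((-74*(-12) - 93) + (H(-6, M(-3, s)) + p)²) = √((-74*(-12) - 93) + (5 + 27)²) = √((888 - 93) + 32²) = √(795 + 1024) = √1819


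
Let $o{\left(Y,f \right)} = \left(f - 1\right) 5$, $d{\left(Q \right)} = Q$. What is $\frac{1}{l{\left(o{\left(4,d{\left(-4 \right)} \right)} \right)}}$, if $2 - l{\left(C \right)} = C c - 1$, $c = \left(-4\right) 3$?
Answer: $- \frac{1}{297} \approx -0.003367$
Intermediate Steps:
$c = -12$
$o{\left(Y,f \right)} = -5 + 5 f$ ($o{\left(Y,f \right)} = \left(-1 + f\right) 5 = -5 + 5 f$)
$l{\left(C \right)} = 3 + 12 C$ ($l{\left(C \right)} = 2 - \left(C \left(-12\right) - 1\right) = 2 - \left(- 12 C - 1\right) = 2 - \left(-1 - 12 C\right) = 2 + \left(1 + 12 C\right) = 3 + 12 C$)
$\frac{1}{l{\left(o{\left(4,d{\left(-4 \right)} \right)} \right)}} = \frac{1}{3 + 12 \left(-5 + 5 \left(-4\right)\right)} = \frac{1}{3 + 12 \left(-5 - 20\right)} = \frac{1}{3 + 12 \left(-25\right)} = \frac{1}{3 - 300} = \frac{1}{-297} = - \frac{1}{297}$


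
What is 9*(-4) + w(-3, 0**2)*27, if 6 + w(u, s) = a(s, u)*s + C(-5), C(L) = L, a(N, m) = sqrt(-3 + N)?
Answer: -333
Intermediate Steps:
w(u, s) = -11 + s*sqrt(-3 + s) (w(u, s) = -6 + (sqrt(-3 + s)*s - 5) = -6 + (s*sqrt(-3 + s) - 5) = -6 + (-5 + s*sqrt(-3 + s)) = -11 + s*sqrt(-3 + s))
9*(-4) + w(-3, 0**2)*27 = 9*(-4) + (-11 + 0**2*sqrt(-3 + 0**2))*27 = -36 + (-11 + 0*sqrt(-3 + 0))*27 = -36 + (-11 + 0*sqrt(-3))*27 = -36 + (-11 + 0*(I*sqrt(3)))*27 = -36 + (-11 + 0)*27 = -36 - 11*27 = -36 - 297 = -333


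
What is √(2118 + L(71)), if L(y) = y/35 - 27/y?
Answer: √13089305110/2485 ≈ 46.040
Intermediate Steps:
L(y) = -27/y + y/35 (L(y) = y*(1/35) - 27/y = y/35 - 27/y = -27/y + y/35)
√(2118 + L(71)) = √(2118 + (-27/71 + (1/35)*71)) = √(2118 + (-27*1/71 + 71/35)) = √(2118 + (-27/71 + 71/35)) = √(2118 + 4096/2485) = √(5267326/2485) = √13089305110/2485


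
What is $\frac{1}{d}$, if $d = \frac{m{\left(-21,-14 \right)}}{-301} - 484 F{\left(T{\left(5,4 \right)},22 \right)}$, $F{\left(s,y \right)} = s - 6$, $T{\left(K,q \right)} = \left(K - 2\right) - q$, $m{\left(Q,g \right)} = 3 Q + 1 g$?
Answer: $\frac{43}{145695} \approx 0.00029514$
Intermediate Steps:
$m{\left(Q,g \right)} = g + 3 Q$ ($m{\left(Q,g \right)} = 3 Q + g = g + 3 Q$)
$T{\left(K,q \right)} = -2 + K - q$ ($T{\left(K,q \right)} = \left(-2 + K\right) - q = -2 + K - q$)
$F{\left(s,y \right)} = -6 + s$ ($F{\left(s,y \right)} = s - 6 = -6 + s$)
$d = \frac{145695}{43}$ ($d = \frac{-14 + 3 \left(-21\right)}{-301} - 484 \left(-6 - 1\right) = \left(-14 - 63\right) \left(- \frac{1}{301}\right) - 484 \left(-6 - 1\right) = \left(-77\right) \left(- \frac{1}{301}\right) - 484 \left(-6 - 1\right) = \frac{11}{43} - -3388 = \frac{11}{43} + 3388 = \frac{145695}{43} \approx 3388.3$)
$\frac{1}{d} = \frac{1}{\frac{145695}{43}} = \frac{43}{145695}$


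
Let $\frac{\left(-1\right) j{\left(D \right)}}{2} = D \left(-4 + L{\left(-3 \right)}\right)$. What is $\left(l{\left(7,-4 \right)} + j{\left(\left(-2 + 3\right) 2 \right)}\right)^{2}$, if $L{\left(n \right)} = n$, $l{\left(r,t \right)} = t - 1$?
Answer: $529$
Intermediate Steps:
$l{\left(r,t \right)} = -1 + t$
$j{\left(D \right)} = 14 D$ ($j{\left(D \right)} = - 2 D \left(-4 - 3\right) = - 2 D \left(-7\right) = - 2 \left(- 7 D\right) = 14 D$)
$\left(l{\left(7,-4 \right)} + j{\left(\left(-2 + 3\right) 2 \right)}\right)^{2} = \left(\left(-1 - 4\right) + 14 \left(-2 + 3\right) 2\right)^{2} = \left(-5 + 14 \cdot 1 \cdot 2\right)^{2} = \left(-5 + 14 \cdot 2\right)^{2} = \left(-5 + 28\right)^{2} = 23^{2} = 529$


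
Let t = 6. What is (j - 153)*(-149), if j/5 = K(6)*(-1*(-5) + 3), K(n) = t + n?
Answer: -48723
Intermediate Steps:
K(n) = 6 + n
j = 480 (j = 5*((6 + 6)*(-1*(-5) + 3)) = 5*(12*(5 + 3)) = 5*(12*8) = 5*96 = 480)
(j - 153)*(-149) = (480 - 153)*(-149) = 327*(-149) = -48723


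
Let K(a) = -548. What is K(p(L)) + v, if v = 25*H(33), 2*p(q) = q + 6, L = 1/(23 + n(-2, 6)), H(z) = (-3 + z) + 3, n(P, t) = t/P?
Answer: 277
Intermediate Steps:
H(z) = z
L = 1/20 (L = 1/(23 + 6/(-2)) = 1/(23 + 6*(-1/2)) = 1/(23 - 3) = 1/20 ≈ 0.050000)
p(q) = 3 + q/2 (p(q) = (q + 6)/2 = (6 + q)/2 = 3 + q/2)
v = 825 (v = 25*33 = 825)
K(p(L)) + v = -548 + 825 = 277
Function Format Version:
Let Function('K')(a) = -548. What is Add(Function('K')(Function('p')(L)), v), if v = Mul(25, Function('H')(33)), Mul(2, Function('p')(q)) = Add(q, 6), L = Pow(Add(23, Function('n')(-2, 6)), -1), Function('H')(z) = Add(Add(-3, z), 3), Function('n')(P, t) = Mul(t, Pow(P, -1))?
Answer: 277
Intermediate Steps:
Function('H')(z) = z
L = Rational(1, 20) (L = Pow(Add(23, Mul(6, Pow(-2, -1))), -1) = Pow(Add(23, Mul(6, Rational(-1, 2))), -1) = Pow(Add(23, -3), -1) = Pow(20, -1) = Rational(1, 20) ≈ 0.050000)
Function('p')(q) = Add(3, Mul(Rational(1, 2), q)) (Function('p')(q) = Mul(Rational(1, 2), Add(q, 6)) = Mul(Rational(1, 2), Add(6, q)) = Add(3, Mul(Rational(1, 2), q)))
v = 825 (v = Mul(25, 33) = 825)
Add(Function('K')(Function('p')(L)), v) = Add(-548, 825) = 277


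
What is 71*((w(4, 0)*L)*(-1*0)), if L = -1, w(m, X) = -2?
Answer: 0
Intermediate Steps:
71*((w(4, 0)*L)*(-1*0)) = 71*((-2*(-1))*(-1*0)) = 71*(2*0) = 71*0 = 0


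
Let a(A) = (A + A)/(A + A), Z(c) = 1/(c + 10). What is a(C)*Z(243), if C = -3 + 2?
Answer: 1/253 ≈ 0.0039526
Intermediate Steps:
C = -1
Z(c) = 1/(10 + c)
a(A) = 1 (a(A) = (2*A)/((2*A)) = (2*A)*(1/(2*A)) = 1)
a(C)*Z(243) = 1/(10 + 243) = 1/253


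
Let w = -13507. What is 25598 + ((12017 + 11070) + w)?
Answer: 35178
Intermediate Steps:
25598 + ((12017 + 11070) + w) = 25598 + ((12017 + 11070) - 13507) = 25598 + (23087 - 13507) = 25598 + 9580 = 35178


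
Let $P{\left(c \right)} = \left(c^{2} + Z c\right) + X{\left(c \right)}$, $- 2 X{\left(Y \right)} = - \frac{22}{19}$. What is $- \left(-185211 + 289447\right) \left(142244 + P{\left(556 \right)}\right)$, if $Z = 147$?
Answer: $- \frac{1055820932804}{19} \approx -5.557 \cdot 10^{10}$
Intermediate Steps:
$X{\left(Y \right)} = \frac{11}{19}$ ($X{\left(Y \right)} = - \frac{\left(-22\right) \frac{1}{19}}{2} = \left(- \frac{1}{2}\right) \left(- \frac{22}{19}\right) = \frac{11}{19}$)
$P{\left(c \right)} = \frac{11}{19} + c^{2} + 147 c$ ($P{\left(c \right)} = \left(c^{2} + 147 c\right) + \frac{11}{19} = \frac{11}{19} + c^{2} + 147 c$)
$- \left(-185211 + 289447\right) \left(142244 + P{\left(556 \right)}\right) = - \left(-185211 + 289447\right) \left(142244 + \left(\frac{11}{19} + 556^{2} + 147 \cdot 556\right)\right) = - 104236 \left(142244 + \left(\frac{11}{19} + 309136 + 81732\right)\right) = - 104236 \left(142244 + \frac{7426503}{19}\right) = - \frac{104236 \cdot 10129139}{19} = \left(-1\right) \frac{1055820932804}{19} = - \frac{1055820932804}{19}$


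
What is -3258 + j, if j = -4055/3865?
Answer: -2519245/773 ≈ -3259.1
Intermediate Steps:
j = -811/773 (j = -4055*1/3865 = -811/773 ≈ -1.0492)
-3258 + j = -3258 - 811/773 = -2519245/773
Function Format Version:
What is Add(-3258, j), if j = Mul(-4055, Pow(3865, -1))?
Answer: Rational(-2519245, 773) ≈ -3259.1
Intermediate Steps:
j = Rational(-811, 773) (j = Mul(-4055, Rational(1, 3865)) = Rational(-811, 773) ≈ -1.0492)
Add(-3258, j) = Add(-3258, Rational(-811, 773)) = Rational(-2519245, 773)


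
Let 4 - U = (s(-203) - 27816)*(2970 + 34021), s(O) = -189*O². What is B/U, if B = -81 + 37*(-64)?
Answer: -2449/289133382151 ≈ -8.4701e-9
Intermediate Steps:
U = 289133382151 (U = 4 - (-189*(-203)² - 27816)*(2970 + 34021) = 4 - (-189*41209 - 27816)*36991 = 4 - (-7788501 - 27816)*36991 = 4 - (-7816317)*36991 = 4 - 1*(-289133382147) = 4 + 289133382147 = 289133382151)
B = -2449 (B = -81 - 2368 = -2449)
B/U = -2449/289133382151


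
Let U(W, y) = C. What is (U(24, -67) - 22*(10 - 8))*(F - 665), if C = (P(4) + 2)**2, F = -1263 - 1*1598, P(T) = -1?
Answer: 151618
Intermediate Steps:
F = -2861 (F = -1263 - 1598 = -2861)
C = 1 (C = (-1 + 2)**2 = 1**2 = 1)
U(W, y) = 1
(U(24, -67) - 22*(10 - 8))*(F - 665) = (1 - 22*(10 - 8))*(-2861 - 665) = (1 - 22*2)*(-3526) = (1 - 44)*(-3526) = -43*(-3526) = 151618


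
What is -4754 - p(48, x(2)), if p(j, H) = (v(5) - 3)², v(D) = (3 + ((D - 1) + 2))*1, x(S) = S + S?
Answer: -4790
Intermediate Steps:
x(S) = 2*S
v(D) = 4 + D (v(D) = (3 + ((-1 + D) + 2))*1 = (3 + (1 + D))*1 = (4 + D)*1 = 4 + D)
p(j, H) = 36 (p(j, H) = ((4 + 5) - 3)² = (9 - 3)² = 6² = 36)
-4754 - p(48, x(2)) = -4754 - 1*36 = -4754 - 36 = -4790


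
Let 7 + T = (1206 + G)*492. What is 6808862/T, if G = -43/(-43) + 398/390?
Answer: 442576030/38632041 ≈ 11.456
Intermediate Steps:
G = 394/195 (G = -43*(-1/43) + 398*(1/390) = 1 + 199/195 = 394/195 ≈ 2.0205)
T = 38632041/65 (T = -7 + (1206 + 394/195)*492 = -7 + (235564/195)*492 = -7 + 38632496/65 = 38632041/65 ≈ 5.9434e+5)
6808862/T = 6808862/(38632041/65) = 6808862*(65/38632041) = 442576030/38632041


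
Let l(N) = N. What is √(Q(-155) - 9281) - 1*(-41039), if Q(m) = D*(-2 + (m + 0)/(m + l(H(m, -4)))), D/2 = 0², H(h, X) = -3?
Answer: 41039 + I*√9281 ≈ 41039.0 + 96.338*I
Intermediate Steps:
D = 0 (D = 2*0² = 2*0 = 0)
Q(m) = 0 (Q(m) = 0*(-2 + (m + 0)/(m - 3)) = 0*(-2 + m/(-3 + m)) = 0)
√(Q(-155) - 9281) - 1*(-41039) = √(0 - 9281) - 1*(-41039) = √(-9281) + 41039 = I*√9281 + 41039 = 41039 + I*√9281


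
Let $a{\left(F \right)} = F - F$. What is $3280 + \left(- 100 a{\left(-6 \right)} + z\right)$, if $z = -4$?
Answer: $3276$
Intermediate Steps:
$a{\left(F \right)} = 0$
$3280 + \left(- 100 a{\left(-6 \right)} + z\right) = 3280 - 4 = 3276$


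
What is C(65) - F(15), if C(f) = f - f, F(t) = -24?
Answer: 24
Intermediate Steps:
C(f) = 0
C(65) - F(15) = 0 - 1*(-24) = 0 + 24 = 24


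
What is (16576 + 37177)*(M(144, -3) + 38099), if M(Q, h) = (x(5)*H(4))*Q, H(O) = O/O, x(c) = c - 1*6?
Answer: 2040195115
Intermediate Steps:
x(c) = -6 + c (x(c) = c - 6 = -6 + c)
H(O) = 1
M(Q, h) = -Q (M(Q, h) = ((-6 + 5)*1)*Q = (-1*1)*Q = -Q)
(16576 + 37177)*(M(144, -3) + 38099) = (16576 + 37177)*(-1*144 + 38099) = 53753*(-144 + 38099) = 53753*37955 = 2040195115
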